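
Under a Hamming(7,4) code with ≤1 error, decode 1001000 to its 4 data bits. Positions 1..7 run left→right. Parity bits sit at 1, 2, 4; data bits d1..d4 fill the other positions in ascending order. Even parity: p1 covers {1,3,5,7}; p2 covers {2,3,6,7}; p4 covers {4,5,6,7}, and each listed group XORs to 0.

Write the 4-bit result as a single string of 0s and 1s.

0100

s1 (pos 1,3,5,7): 1⊕0⊕0⊕0 = 1
s2 (pos 2,3,6,7): 0⊕0⊕0⊕0 = 0
s4 (pos 4,5,6,7): 1⊕0⊕0⊕0 = 1
Syndrome s4…s1 = 101 → error at position 5.
Flip position 5: 1001000 → 1001100
Read data bits from positions 3,5,6,7: 0100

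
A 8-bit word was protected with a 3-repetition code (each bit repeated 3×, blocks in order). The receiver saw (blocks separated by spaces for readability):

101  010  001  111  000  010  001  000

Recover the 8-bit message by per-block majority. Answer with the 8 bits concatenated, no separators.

Block 1 (101): 2 ones → 1
Block 2 (010): 1 one → 0
Block 3 (001): 1 one → 0
Block 4 (111): 3 ones → 1
Block 5 (000): 0 ones → 0
Block 6 (010): 1 one → 0
Block 7 (001): 1 one → 0
Block 8 (000): 0 ones → 0

10010000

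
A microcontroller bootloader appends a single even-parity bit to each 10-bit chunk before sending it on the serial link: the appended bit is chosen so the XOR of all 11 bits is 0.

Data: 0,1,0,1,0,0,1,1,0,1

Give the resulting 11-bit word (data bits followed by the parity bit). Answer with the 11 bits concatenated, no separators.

XOR of the 10 data bits: 0⊕1⊕0⊕1⊕0⊕0⊕1⊕1⊕0⊕1 = 1
Parity bit = 1 (so all 11 bits XOR to 0).

01010011011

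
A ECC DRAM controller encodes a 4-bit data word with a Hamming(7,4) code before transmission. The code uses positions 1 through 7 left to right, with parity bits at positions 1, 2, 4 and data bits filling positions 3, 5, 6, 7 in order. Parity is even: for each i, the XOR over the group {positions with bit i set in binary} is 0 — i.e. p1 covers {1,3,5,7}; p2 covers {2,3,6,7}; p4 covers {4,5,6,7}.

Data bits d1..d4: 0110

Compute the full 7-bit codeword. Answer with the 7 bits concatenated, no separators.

Place data at non-parity positions: p1 p2 0 p4 1 1 0
p1 (pos 1,3,5,7): XOR of data positions = 0⊕1⊕0 = 1
p2 (pos 2,3,6,7): XOR of data positions = 0⊕1⊕0 = 1
p4 (pos 4,5,6,7): XOR of data positions = 1⊕1⊕0 = 0
Codeword: 1100110

1100110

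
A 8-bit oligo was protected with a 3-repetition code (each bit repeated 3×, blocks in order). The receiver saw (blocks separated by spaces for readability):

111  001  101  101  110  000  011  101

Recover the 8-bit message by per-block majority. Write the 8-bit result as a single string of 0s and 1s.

Block 1 (111): 3 ones → 1
Block 2 (001): 1 one → 0
Block 3 (101): 2 ones → 1
Block 4 (101): 2 ones → 1
Block 5 (110): 2 ones → 1
Block 6 (000): 0 ones → 0
Block 7 (011): 2 ones → 1
Block 8 (101): 2 ones → 1

10111011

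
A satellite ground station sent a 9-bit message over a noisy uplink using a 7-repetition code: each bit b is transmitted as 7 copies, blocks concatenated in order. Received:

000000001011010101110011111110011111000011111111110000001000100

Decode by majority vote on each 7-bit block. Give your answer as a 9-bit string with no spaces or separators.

011110100

Block 1 (0000000): 0 ones → 0
Block 2 (0101101): 4 ones → 1
Block 3 (0101110): 4 ones → 1
Block 4 (0111111): 6 ones → 1
Block 5 (1001111): 5 ones → 1
Block 6 (1000011): 3 ones → 0
Block 7 (1111111): 7 ones → 1
Block 8 (1000000): 1 one → 0
Block 9 (1000100): 2 ones → 0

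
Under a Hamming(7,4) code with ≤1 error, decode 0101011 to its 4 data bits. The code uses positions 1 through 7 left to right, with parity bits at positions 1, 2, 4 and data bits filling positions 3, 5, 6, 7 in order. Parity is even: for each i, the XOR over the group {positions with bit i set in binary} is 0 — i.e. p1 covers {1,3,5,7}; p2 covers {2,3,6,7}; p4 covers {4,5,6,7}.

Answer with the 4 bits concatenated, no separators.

0010

s1 (pos 1,3,5,7): 0⊕0⊕0⊕1 = 1
s2 (pos 2,3,6,7): 1⊕0⊕1⊕1 = 1
s4 (pos 4,5,6,7): 1⊕0⊕1⊕1 = 1
Syndrome s4…s1 = 111 → error at position 7.
Flip position 7: 0101011 → 0101010
Read data bits from positions 3,5,6,7: 0010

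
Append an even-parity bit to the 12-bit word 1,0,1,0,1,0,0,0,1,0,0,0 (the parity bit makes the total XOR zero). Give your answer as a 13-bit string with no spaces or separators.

XOR of the 12 data bits: 1⊕0⊕1⊕0⊕1⊕0⊕0⊕0⊕1⊕0⊕0⊕0 = 0
Parity bit = 0 (so all 13 bits XOR to 0).

1010100010000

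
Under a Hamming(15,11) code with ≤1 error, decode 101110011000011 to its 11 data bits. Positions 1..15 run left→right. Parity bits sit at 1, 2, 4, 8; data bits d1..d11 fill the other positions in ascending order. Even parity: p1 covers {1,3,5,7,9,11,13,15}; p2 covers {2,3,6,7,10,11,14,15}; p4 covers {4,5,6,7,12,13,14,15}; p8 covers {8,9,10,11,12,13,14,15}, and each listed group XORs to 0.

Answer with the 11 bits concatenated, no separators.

01001000011

s1 (pos 1,3,5,7,9,11,13,15): 1⊕1⊕1⊕0⊕1⊕0⊕0⊕1 = 1
s2 (pos 2,3,6,7,10,11,14,15): 0⊕1⊕0⊕0⊕0⊕0⊕1⊕1 = 1
s4 (pos 4,5,6,7,12,13,14,15): 1⊕1⊕0⊕0⊕0⊕0⊕1⊕1 = 0
s8 (pos 8,9,10,11,12,13,14,15): 1⊕1⊕0⊕0⊕0⊕0⊕1⊕1 = 0
Syndrome s8…s1 = 0011 → error at position 3.
Flip position 3: 101110011000011 → 100110011000011
Read data bits from positions 3,5,6,7,9,10,11,12,13,14,15: 01001000011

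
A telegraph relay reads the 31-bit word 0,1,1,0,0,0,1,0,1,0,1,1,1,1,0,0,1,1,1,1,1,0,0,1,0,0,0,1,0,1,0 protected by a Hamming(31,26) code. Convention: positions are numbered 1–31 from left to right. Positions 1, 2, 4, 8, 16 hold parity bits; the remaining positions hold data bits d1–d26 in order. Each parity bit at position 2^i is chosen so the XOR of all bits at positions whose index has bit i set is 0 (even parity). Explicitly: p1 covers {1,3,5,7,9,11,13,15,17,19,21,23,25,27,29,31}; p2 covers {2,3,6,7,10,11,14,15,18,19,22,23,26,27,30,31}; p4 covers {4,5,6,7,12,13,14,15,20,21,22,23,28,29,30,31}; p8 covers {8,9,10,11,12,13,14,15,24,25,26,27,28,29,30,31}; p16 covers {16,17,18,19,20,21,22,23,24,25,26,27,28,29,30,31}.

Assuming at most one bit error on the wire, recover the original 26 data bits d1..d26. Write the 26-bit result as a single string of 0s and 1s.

s1 (pos 1,3,5,7,9,11,13,15,17,19,21,23,25,27,29,31): 0⊕1⊕0⊕1⊕1⊕1⊕1⊕0⊕1⊕1⊕1⊕0⊕0⊕0⊕0⊕0 = 0
s2 (pos 2,3,6,7,10,11,14,15,18,19,22,23,26,27,30,31): 1⊕1⊕0⊕1⊕0⊕1⊕1⊕0⊕1⊕1⊕0⊕0⊕0⊕0⊕1⊕0 = 0
s4 (pos 4,5,6,7,12,13,14,15,20,21,22,23,28,29,30,31): 0⊕0⊕0⊕1⊕1⊕1⊕1⊕0⊕1⊕1⊕0⊕0⊕1⊕0⊕1⊕0 = 0
s8 (pos 8,9,10,11,12,13,14,15,24,25,26,27,28,29,30,31): 0⊕1⊕0⊕1⊕1⊕1⊕1⊕0⊕1⊕0⊕0⊕0⊕1⊕0⊕1⊕0 = 0
s16 (pos 16,17,18,19,20,21,22,23,24,25,26,27,28,29,30,31): 0⊕1⊕1⊕1⊕1⊕1⊕0⊕0⊕1⊕0⊕0⊕0⊕1⊕0⊕1⊕0 = 0
Syndrome s16…s1 = 00000 → no error.
Read data bits from positions 3,5,6,7,9,10,11,12,13,14,15,17,18,19,20,21,22,23,24,25,26,27,28,29,30,31: 10011011110111110010001010

10011011110111110010001010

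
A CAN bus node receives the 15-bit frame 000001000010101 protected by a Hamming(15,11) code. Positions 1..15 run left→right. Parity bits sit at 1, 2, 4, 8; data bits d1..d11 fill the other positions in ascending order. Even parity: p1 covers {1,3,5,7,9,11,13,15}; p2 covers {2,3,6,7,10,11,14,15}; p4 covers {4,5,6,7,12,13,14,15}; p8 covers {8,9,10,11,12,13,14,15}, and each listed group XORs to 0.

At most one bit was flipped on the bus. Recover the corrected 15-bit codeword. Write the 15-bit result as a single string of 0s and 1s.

s1 (pos 1,3,5,7,9,11,13,15): 0⊕0⊕0⊕0⊕0⊕1⊕1⊕1 = 1
s2 (pos 2,3,6,7,10,11,14,15): 0⊕0⊕1⊕0⊕0⊕1⊕0⊕1 = 1
s4 (pos 4,5,6,7,12,13,14,15): 0⊕0⊕1⊕0⊕0⊕1⊕0⊕1 = 1
s8 (pos 8,9,10,11,12,13,14,15): 0⊕0⊕0⊕1⊕0⊕1⊕0⊕1 = 1
Syndrome s8…s1 = 1111 → error at position 15.
Flip position 15: 000001000010101 → 000001000010100

000001000010100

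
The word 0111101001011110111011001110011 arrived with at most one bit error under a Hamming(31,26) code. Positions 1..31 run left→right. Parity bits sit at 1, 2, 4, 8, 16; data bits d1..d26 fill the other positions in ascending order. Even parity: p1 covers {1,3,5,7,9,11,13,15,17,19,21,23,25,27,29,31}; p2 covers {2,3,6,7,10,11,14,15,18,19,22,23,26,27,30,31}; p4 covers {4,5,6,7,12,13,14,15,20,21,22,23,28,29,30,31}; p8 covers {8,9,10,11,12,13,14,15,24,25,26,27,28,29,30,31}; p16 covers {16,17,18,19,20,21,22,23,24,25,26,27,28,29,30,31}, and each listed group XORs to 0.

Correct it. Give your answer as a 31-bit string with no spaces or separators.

s1 (pos 1,3,5,7,9,11,13,15,17,19,21,23,25,27,29,31): 0⊕1⊕1⊕1⊕0⊕0⊕1⊕1⊕1⊕1⊕1⊕0⊕1⊕1⊕0⊕1 = 1
s2 (pos 2,3,6,7,10,11,14,15,18,19,22,23,26,27,30,31): 1⊕1⊕0⊕1⊕1⊕0⊕1⊕1⊕1⊕1⊕1⊕0⊕1⊕1⊕1⊕1 = 1
s4 (pos 4,5,6,7,12,13,14,15,20,21,22,23,28,29,30,31): 1⊕1⊕0⊕1⊕1⊕1⊕1⊕1⊕0⊕1⊕1⊕0⊕0⊕0⊕1⊕1 = 1
s8 (pos 8,9,10,11,12,13,14,15,24,25,26,27,28,29,30,31): 0⊕0⊕1⊕0⊕1⊕1⊕1⊕1⊕0⊕1⊕1⊕1⊕0⊕0⊕1⊕1 = 0
s16 (pos 16,17,18,19,20,21,22,23,24,25,26,27,28,29,30,31): 0⊕1⊕1⊕1⊕0⊕1⊕1⊕0⊕0⊕1⊕1⊕1⊕0⊕0⊕1⊕1 = 0
Syndrome s16…s1 = 00111 → error at position 7.
Flip position 7: 0111101001011110111011001110011 → 0111100001011110111011001110011

0111100001011110111011001110011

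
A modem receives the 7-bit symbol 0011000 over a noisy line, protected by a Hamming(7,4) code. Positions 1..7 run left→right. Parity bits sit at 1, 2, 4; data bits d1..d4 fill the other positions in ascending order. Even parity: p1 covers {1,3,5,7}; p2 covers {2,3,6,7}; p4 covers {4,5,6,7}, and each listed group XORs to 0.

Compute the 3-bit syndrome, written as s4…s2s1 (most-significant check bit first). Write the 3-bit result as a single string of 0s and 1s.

111

s1 (pos 1,3,5,7): 0⊕1⊕0⊕0 = 1
s2 (pos 2,3,6,7): 0⊕1⊕0⊕0 = 1
s4 (pos 4,5,6,7): 1⊕0⊕0⊕0 = 1
Syndrome s4…s1 = 111 → error at position 7.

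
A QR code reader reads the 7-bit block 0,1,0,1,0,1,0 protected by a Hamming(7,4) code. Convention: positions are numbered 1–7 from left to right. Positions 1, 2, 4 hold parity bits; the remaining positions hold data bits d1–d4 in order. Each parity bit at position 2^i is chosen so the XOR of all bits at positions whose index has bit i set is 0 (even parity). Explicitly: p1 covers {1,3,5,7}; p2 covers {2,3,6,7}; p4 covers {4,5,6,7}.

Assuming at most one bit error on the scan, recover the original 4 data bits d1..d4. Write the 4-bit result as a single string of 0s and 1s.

0010

s1 (pos 1,3,5,7): 0⊕0⊕0⊕0 = 0
s2 (pos 2,3,6,7): 1⊕0⊕1⊕0 = 0
s4 (pos 4,5,6,7): 1⊕0⊕1⊕0 = 0
Syndrome s4…s1 = 000 → no error.
Read data bits from positions 3,5,6,7: 0010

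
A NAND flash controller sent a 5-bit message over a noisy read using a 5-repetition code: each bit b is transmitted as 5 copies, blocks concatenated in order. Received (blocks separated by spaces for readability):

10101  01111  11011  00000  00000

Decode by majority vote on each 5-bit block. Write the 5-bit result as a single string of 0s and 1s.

Block 1 (10101): 3 ones → 1
Block 2 (01111): 4 ones → 1
Block 3 (11011): 4 ones → 1
Block 4 (00000): 0 ones → 0
Block 5 (00000): 0 ones → 0

11100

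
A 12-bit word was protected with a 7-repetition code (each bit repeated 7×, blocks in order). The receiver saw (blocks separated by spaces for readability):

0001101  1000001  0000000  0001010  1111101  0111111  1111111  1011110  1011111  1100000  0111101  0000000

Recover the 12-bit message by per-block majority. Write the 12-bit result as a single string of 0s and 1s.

000011111010

Block 1 (0001101): 3 ones → 0
Block 2 (1000001): 2 ones → 0
Block 3 (0000000): 0 ones → 0
Block 4 (0001010): 2 ones → 0
Block 5 (1111101): 6 ones → 1
Block 6 (0111111): 6 ones → 1
Block 7 (1111111): 7 ones → 1
Block 8 (1011110): 5 ones → 1
Block 9 (1011111): 6 ones → 1
Block 10 (1100000): 2 ones → 0
Block 11 (0111101): 5 ones → 1
Block 12 (0000000): 0 ones → 0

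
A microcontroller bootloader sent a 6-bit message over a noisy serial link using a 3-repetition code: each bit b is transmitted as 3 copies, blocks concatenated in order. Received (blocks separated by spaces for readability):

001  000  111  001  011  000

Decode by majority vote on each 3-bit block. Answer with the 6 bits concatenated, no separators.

001010

Block 1 (001): 1 one → 0
Block 2 (000): 0 ones → 0
Block 3 (111): 3 ones → 1
Block 4 (001): 1 one → 0
Block 5 (011): 2 ones → 1
Block 6 (000): 0 ones → 0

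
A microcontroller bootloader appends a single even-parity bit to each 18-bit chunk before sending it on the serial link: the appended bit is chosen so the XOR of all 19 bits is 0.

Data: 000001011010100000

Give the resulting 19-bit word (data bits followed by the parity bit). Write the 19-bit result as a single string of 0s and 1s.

0000010110101000001

XOR of the 18 data bits: 0⊕0⊕0⊕0⊕0⊕1⊕0⊕1⊕1⊕0⊕1⊕0⊕1⊕0⊕0⊕0⊕0⊕0 = 1
Parity bit = 1 (so all 19 bits XOR to 0).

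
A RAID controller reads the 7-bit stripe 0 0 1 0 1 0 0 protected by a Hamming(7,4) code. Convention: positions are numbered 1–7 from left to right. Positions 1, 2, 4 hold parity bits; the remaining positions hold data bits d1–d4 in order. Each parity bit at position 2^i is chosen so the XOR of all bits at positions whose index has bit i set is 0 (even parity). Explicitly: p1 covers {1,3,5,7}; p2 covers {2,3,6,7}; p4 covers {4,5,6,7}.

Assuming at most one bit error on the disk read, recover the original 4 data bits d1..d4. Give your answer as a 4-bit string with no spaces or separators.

1110

s1 (pos 1,3,5,7): 0⊕1⊕1⊕0 = 0
s2 (pos 2,3,6,7): 0⊕1⊕0⊕0 = 1
s4 (pos 4,5,6,7): 0⊕1⊕0⊕0 = 1
Syndrome s4…s1 = 110 → error at position 6.
Flip position 6: 0010100 → 0010110
Read data bits from positions 3,5,6,7: 1110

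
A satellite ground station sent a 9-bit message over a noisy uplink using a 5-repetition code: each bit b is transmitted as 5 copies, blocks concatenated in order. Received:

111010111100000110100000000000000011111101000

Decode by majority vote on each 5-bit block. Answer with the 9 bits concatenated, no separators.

Block 1 (11101): 4 ones → 1
Block 2 (01111): 4 ones → 1
Block 3 (00000): 0 ones → 0
Block 4 (11010): 3 ones → 1
Block 5 (00000): 0 ones → 0
Block 6 (00000): 0 ones → 0
Block 7 (00001): 1 one → 0
Block 8 (11111): 5 ones → 1
Block 9 (01000): 1 one → 0

110100010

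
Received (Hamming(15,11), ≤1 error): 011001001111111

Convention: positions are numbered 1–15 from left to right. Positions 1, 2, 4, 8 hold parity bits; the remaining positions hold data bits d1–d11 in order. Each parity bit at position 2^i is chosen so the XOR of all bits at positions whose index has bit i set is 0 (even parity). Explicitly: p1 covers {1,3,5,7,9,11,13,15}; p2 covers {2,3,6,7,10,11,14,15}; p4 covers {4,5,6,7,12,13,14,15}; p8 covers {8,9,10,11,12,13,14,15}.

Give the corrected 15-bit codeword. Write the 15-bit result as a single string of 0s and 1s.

011001001111110

s1 (pos 1,3,5,7,9,11,13,15): 0⊕1⊕0⊕0⊕1⊕1⊕1⊕1 = 1
s2 (pos 2,3,6,7,10,11,14,15): 1⊕1⊕1⊕0⊕1⊕1⊕1⊕1 = 1
s4 (pos 4,5,6,7,12,13,14,15): 0⊕0⊕1⊕0⊕1⊕1⊕1⊕1 = 1
s8 (pos 8,9,10,11,12,13,14,15): 0⊕1⊕1⊕1⊕1⊕1⊕1⊕1 = 1
Syndrome s8…s1 = 1111 → error at position 15.
Flip position 15: 011001001111111 → 011001001111110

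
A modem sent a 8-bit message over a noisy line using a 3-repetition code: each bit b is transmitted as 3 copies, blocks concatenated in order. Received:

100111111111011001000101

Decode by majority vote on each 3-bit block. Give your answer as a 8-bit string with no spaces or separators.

Block 1 (100): 1 one → 0
Block 2 (111): 3 ones → 1
Block 3 (111): 3 ones → 1
Block 4 (111): 3 ones → 1
Block 5 (011): 2 ones → 1
Block 6 (001): 1 one → 0
Block 7 (000): 0 ones → 0
Block 8 (101): 2 ones → 1

01111001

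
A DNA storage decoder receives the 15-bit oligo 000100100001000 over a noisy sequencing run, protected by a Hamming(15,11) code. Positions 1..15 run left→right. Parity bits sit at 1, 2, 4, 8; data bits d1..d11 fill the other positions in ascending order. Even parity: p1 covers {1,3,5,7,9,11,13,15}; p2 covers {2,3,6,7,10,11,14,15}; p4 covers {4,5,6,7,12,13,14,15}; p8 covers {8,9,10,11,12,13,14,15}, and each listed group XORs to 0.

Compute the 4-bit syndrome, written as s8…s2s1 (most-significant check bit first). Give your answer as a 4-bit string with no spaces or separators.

1111

s1 (pos 1,3,5,7,9,11,13,15): 0⊕0⊕0⊕1⊕0⊕0⊕0⊕0 = 1
s2 (pos 2,3,6,7,10,11,14,15): 0⊕0⊕0⊕1⊕0⊕0⊕0⊕0 = 1
s4 (pos 4,5,6,7,12,13,14,15): 1⊕0⊕0⊕1⊕1⊕0⊕0⊕0 = 1
s8 (pos 8,9,10,11,12,13,14,15): 0⊕0⊕0⊕0⊕1⊕0⊕0⊕0 = 1
Syndrome s8…s1 = 1111 → error at position 15.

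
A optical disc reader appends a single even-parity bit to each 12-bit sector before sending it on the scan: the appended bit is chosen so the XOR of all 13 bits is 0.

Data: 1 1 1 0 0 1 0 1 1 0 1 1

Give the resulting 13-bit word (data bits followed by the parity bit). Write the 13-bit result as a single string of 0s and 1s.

1110010110110

XOR of the 12 data bits: 1⊕1⊕1⊕0⊕0⊕1⊕0⊕1⊕1⊕0⊕1⊕1 = 0
Parity bit = 0 (so all 13 bits XOR to 0).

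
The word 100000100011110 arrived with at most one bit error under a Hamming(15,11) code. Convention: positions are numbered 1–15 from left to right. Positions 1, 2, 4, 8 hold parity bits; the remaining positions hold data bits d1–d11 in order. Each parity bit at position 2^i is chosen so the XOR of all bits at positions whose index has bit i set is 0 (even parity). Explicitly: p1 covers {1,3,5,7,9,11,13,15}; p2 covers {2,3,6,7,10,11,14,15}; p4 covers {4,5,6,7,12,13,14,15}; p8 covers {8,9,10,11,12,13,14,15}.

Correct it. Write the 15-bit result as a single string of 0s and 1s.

s1 (pos 1,3,5,7,9,11,13,15): 1⊕0⊕0⊕1⊕0⊕1⊕1⊕0 = 0
s2 (pos 2,3,6,7,10,11,14,15): 0⊕0⊕0⊕1⊕0⊕1⊕1⊕0 = 1
s4 (pos 4,5,6,7,12,13,14,15): 0⊕0⊕0⊕1⊕1⊕1⊕1⊕0 = 0
s8 (pos 8,9,10,11,12,13,14,15): 0⊕0⊕0⊕1⊕1⊕1⊕1⊕0 = 0
Syndrome s8…s1 = 0010 → error at position 2.
Flip position 2: 100000100011110 → 110000100011110

110000100011110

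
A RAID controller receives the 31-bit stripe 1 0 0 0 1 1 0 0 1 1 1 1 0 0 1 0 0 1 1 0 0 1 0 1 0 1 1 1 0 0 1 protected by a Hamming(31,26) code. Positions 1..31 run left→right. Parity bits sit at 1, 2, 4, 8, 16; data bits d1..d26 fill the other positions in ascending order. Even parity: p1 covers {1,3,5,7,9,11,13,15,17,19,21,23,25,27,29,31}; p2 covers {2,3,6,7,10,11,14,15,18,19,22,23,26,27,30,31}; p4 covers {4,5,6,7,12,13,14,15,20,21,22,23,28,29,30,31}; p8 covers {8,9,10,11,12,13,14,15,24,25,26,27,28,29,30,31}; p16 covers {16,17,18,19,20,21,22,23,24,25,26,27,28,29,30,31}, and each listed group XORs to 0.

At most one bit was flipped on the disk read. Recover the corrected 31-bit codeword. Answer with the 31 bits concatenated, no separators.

1001110011110010011001010111001

s1 (pos 1,3,5,7,9,11,13,15,17,19,21,23,25,27,29,31): 1⊕0⊕1⊕0⊕1⊕1⊕0⊕1⊕0⊕1⊕0⊕0⊕0⊕1⊕0⊕1 = 0
s2 (pos 2,3,6,7,10,11,14,15,18,19,22,23,26,27,30,31): 0⊕0⊕1⊕0⊕1⊕1⊕0⊕1⊕1⊕1⊕1⊕0⊕1⊕1⊕0⊕1 = 0
s4 (pos 4,5,6,7,12,13,14,15,20,21,22,23,28,29,30,31): 0⊕1⊕1⊕0⊕1⊕0⊕0⊕1⊕0⊕0⊕1⊕0⊕1⊕0⊕0⊕1 = 1
s8 (pos 8,9,10,11,12,13,14,15,24,25,26,27,28,29,30,31): 0⊕1⊕1⊕1⊕1⊕0⊕0⊕1⊕1⊕0⊕1⊕1⊕1⊕0⊕0⊕1 = 0
s16 (pos 16,17,18,19,20,21,22,23,24,25,26,27,28,29,30,31): 0⊕0⊕1⊕1⊕0⊕0⊕1⊕0⊕1⊕0⊕1⊕1⊕1⊕0⊕0⊕1 = 0
Syndrome s16…s1 = 00100 → error at position 4.
Flip position 4: 1000110011110010011001010111001 → 1001110011110010011001010111001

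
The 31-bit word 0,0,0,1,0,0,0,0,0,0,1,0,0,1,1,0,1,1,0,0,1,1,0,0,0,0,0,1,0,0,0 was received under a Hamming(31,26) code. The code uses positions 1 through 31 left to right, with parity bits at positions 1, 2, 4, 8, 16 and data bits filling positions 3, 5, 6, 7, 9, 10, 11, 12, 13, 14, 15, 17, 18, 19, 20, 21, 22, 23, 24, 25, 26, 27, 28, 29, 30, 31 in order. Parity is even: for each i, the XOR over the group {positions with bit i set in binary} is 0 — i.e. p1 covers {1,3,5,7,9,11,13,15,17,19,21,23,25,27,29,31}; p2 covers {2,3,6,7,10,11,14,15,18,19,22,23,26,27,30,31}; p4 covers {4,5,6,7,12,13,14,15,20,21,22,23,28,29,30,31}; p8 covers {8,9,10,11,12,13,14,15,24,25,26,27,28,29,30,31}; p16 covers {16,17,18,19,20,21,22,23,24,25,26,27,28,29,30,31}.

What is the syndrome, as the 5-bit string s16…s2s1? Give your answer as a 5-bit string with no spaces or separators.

10010

s1 (pos 1,3,5,7,9,11,13,15,17,19,21,23,25,27,29,31): 0⊕0⊕0⊕0⊕0⊕1⊕0⊕1⊕1⊕0⊕1⊕0⊕0⊕0⊕0⊕0 = 0
s2 (pos 2,3,6,7,10,11,14,15,18,19,22,23,26,27,30,31): 0⊕0⊕0⊕0⊕0⊕1⊕1⊕1⊕1⊕0⊕1⊕0⊕0⊕0⊕0⊕0 = 1
s4 (pos 4,5,6,7,12,13,14,15,20,21,22,23,28,29,30,31): 1⊕0⊕0⊕0⊕0⊕0⊕1⊕1⊕0⊕1⊕1⊕0⊕1⊕0⊕0⊕0 = 0
s8 (pos 8,9,10,11,12,13,14,15,24,25,26,27,28,29,30,31): 0⊕0⊕0⊕1⊕0⊕0⊕1⊕1⊕0⊕0⊕0⊕0⊕1⊕0⊕0⊕0 = 0
s16 (pos 16,17,18,19,20,21,22,23,24,25,26,27,28,29,30,31): 0⊕1⊕1⊕0⊕0⊕1⊕1⊕0⊕0⊕0⊕0⊕0⊕1⊕0⊕0⊕0 = 1
Syndrome s16…s1 = 10010 → error at position 18.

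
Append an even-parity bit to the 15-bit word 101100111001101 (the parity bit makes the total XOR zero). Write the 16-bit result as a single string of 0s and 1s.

XOR of the 15 data bits: 1⊕0⊕1⊕1⊕0⊕0⊕1⊕1⊕1⊕0⊕0⊕1⊕1⊕0⊕1 = 1
Parity bit = 1 (so all 16 bits XOR to 0).

1011001110011011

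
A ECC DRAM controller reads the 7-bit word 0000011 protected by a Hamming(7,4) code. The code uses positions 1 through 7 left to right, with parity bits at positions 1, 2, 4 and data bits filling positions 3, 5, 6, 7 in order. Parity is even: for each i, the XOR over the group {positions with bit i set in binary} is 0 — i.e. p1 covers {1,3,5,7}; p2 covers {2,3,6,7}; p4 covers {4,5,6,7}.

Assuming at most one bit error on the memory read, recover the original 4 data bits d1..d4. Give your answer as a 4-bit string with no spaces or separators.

0011

s1 (pos 1,3,5,7): 0⊕0⊕0⊕1 = 1
s2 (pos 2,3,6,7): 0⊕0⊕1⊕1 = 0
s4 (pos 4,5,6,7): 0⊕0⊕1⊕1 = 0
Syndrome s4…s1 = 001 → error at position 1.
Flip position 1: 0000011 → 1000011
Read data bits from positions 3,5,6,7: 0011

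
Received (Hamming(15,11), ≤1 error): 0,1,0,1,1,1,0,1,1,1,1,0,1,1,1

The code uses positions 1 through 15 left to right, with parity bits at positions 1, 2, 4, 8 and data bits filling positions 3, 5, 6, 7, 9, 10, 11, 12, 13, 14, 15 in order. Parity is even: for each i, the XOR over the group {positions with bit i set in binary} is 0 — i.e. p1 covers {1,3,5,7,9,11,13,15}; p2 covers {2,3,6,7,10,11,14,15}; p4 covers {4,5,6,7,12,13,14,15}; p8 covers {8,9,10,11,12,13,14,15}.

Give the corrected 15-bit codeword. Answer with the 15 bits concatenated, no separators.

s1 (pos 1,3,5,7,9,11,13,15): 0⊕0⊕1⊕0⊕1⊕1⊕1⊕1 = 1
s2 (pos 2,3,6,7,10,11,14,15): 1⊕0⊕1⊕0⊕1⊕1⊕1⊕1 = 0
s4 (pos 4,5,6,7,12,13,14,15): 1⊕1⊕1⊕0⊕0⊕1⊕1⊕1 = 0
s8 (pos 8,9,10,11,12,13,14,15): 1⊕1⊕1⊕1⊕0⊕1⊕1⊕1 = 1
Syndrome s8…s1 = 1001 → error at position 9.
Flip position 9: 010111011110111 → 010111010110111

010111010110111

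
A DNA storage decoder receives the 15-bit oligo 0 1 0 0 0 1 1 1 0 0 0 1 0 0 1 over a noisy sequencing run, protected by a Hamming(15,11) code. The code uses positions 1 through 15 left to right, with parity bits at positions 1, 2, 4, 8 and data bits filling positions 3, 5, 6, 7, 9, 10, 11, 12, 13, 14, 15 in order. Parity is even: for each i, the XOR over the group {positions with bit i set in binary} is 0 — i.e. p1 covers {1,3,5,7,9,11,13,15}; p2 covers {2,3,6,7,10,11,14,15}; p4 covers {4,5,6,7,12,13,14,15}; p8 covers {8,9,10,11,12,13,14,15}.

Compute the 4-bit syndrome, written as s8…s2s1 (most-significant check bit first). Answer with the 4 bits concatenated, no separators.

s1 (pos 1,3,5,7,9,11,13,15): 0⊕0⊕0⊕1⊕0⊕0⊕0⊕1 = 0
s2 (pos 2,3,6,7,10,11,14,15): 1⊕0⊕1⊕1⊕0⊕0⊕0⊕1 = 0
s4 (pos 4,5,6,7,12,13,14,15): 0⊕0⊕1⊕1⊕1⊕0⊕0⊕1 = 0
s8 (pos 8,9,10,11,12,13,14,15): 1⊕0⊕0⊕0⊕1⊕0⊕0⊕1 = 1
Syndrome s8…s1 = 1000 → error at position 8.

1000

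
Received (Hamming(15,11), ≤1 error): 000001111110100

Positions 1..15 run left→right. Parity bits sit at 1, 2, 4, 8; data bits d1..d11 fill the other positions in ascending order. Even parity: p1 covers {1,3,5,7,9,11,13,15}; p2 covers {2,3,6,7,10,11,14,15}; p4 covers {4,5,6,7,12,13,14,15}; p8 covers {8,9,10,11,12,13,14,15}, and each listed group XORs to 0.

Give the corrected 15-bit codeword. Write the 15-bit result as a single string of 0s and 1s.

s1 (pos 1,3,5,7,9,11,13,15): 0⊕0⊕0⊕1⊕1⊕1⊕1⊕0 = 0
s2 (pos 2,3,6,7,10,11,14,15): 0⊕0⊕1⊕1⊕1⊕1⊕0⊕0 = 0
s4 (pos 4,5,6,7,12,13,14,15): 0⊕0⊕1⊕1⊕0⊕1⊕0⊕0 = 1
s8 (pos 8,9,10,11,12,13,14,15): 1⊕1⊕1⊕1⊕0⊕1⊕0⊕0 = 1
Syndrome s8…s1 = 1100 → error at position 12.
Flip position 12: 000001111110100 → 000001111111100

000001111111100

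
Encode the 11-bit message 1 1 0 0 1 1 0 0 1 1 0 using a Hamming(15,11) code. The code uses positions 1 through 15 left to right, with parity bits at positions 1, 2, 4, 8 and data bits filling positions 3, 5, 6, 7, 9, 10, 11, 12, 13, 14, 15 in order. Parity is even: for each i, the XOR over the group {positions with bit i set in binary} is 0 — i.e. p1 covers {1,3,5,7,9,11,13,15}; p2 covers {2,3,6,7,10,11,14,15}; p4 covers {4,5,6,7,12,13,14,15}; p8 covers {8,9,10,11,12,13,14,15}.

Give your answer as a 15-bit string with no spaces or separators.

011110001100110

Place data at non-parity positions: p1 p2 1 p4 1 0 0 p8 1 1 0 0 1 1 0
p1 (pos 1,3,5,7,9,11,13,15): XOR of data positions = 1⊕1⊕0⊕1⊕0⊕1⊕0 = 0
p2 (pos 2,3,6,7,10,11,14,15): XOR of data positions = 1⊕0⊕0⊕1⊕0⊕1⊕0 = 1
p4 (pos 4,5,6,7,12,13,14,15): XOR of data positions = 1⊕0⊕0⊕0⊕1⊕1⊕0 = 1
p8 (pos 8,9,10,11,12,13,14,15): XOR of data positions = 1⊕1⊕0⊕0⊕1⊕1⊕0 = 0
Codeword: 011110001100110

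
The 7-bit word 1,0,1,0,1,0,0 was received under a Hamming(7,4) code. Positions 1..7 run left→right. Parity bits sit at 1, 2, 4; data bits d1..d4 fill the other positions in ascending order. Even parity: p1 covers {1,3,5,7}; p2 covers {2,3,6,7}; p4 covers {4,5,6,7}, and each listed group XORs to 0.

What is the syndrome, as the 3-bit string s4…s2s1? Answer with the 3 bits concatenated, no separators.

111

s1 (pos 1,3,5,7): 1⊕1⊕1⊕0 = 1
s2 (pos 2,3,6,7): 0⊕1⊕0⊕0 = 1
s4 (pos 4,5,6,7): 0⊕1⊕0⊕0 = 1
Syndrome s4…s1 = 111 → error at position 7.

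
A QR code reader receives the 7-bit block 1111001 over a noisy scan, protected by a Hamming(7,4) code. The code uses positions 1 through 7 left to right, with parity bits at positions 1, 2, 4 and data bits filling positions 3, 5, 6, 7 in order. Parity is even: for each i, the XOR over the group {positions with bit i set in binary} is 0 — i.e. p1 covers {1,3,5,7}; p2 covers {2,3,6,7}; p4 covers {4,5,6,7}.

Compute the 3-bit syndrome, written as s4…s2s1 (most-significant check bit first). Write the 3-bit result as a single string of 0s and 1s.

011

s1 (pos 1,3,5,7): 1⊕1⊕0⊕1 = 1
s2 (pos 2,3,6,7): 1⊕1⊕0⊕1 = 1
s4 (pos 4,5,6,7): 1⊕0⊕0⊕1 = 0
Syndrome s4…s1 = 011 → error at position 3.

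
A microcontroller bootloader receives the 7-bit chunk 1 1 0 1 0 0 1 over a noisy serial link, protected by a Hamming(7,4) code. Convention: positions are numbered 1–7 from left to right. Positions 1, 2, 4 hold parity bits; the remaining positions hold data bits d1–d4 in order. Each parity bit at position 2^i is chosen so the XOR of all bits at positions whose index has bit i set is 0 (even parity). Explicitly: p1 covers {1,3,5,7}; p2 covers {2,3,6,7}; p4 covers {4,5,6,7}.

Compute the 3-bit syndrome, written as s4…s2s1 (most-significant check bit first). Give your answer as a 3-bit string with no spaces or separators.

000

s1 (pos 1,3,5,7): 1⊕0⊕0⊕1 = 0
s2 (pos 2,3,6,7): 1⊕0⊕0⊕1 = 0
s4 (pos 4,5,6,7): 1⊕0⊕0⊕1 = 0
Syndrome s4…s1 = 000 → no error.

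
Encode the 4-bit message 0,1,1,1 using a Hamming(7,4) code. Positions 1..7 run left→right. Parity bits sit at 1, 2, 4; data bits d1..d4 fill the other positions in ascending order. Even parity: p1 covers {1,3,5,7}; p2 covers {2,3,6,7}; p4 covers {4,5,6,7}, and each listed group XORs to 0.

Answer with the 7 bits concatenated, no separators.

0001111

Place data at non-parity positions: p1 p2 0 p4 1 1 1
p1 (pos 1,3,5,7): XOR of data positions = 0⊕1⊕1 = 0
p2 (pos 2,3,6,7): XOR of data positions = 0⊕1⊕1 = 0
p4 (pos 4,5,6,7): XOR of data positions = 1⊕1⊕1 = 1
Codeword: 0001111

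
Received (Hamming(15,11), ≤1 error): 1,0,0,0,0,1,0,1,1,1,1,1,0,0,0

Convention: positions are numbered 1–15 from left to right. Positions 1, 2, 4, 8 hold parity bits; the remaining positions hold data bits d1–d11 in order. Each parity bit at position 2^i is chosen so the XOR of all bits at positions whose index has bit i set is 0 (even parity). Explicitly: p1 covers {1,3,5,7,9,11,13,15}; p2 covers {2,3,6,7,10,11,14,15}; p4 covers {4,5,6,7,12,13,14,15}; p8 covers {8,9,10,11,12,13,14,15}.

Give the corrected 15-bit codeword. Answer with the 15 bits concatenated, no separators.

100001011101000

s1 (pos 1,3,5,7,9,11,13,15): 1⊕0⊕0⊕0⊕1⊕1⊕0⊕0 = 1
s2 (pos 2,3,6,7,10,11,14,15): 0⊕0⊕1⊕0⊕1⊕1⊕0⊕0 = 1
s4 (pos 4,5,6,7,12,13,14,15): 0⊕0⊕1⊕0⊕1⊕0⊕0⊕0 = 0
s8 (pos 8,9,10,11,12,13,14,15): 1⊕1⊕1⊕1⊕1⊕0⊕0⊕0 = 1
Syndrome s8…s1 = 1011 → error at position 11.
Flip position 11: 100001011111000 → 100001011101000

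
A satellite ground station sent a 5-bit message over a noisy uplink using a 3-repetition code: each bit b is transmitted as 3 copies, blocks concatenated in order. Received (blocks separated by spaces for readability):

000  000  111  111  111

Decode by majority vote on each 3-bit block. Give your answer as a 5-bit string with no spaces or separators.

00111

Block 1 (000): 0 ones → 0
Block 2 (000): 0 ones → 0
Block 3 (111): 3 ones → 1
Block 4 (111): 3 ones → 1
Block 5 (111): 3 ones → 1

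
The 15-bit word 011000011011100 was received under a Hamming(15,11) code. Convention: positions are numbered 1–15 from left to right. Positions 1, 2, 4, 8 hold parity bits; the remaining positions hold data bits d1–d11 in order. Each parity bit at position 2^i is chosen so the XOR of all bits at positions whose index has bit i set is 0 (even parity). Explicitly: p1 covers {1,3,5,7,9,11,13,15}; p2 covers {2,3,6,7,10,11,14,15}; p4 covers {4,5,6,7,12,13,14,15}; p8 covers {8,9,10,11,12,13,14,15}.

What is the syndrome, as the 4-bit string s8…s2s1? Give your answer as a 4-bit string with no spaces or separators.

s1 (pos 1,3,5,7,9,11,13,15): 0⊕1⊕0⊕0⊕1⊕1⊕1⊕0 = 0
s2 (pos 2,3,6,7,10,11,14,15): 1⊕1⊕0⊕0⊕0⊕1⊕0⊕0 = 1
s4 (pos 4,5,6,7,12,13,14,15): 0⊕0⊕0⊕0⊕1⊕1⊕0⊕0 = 0
s8 (pos 8,9,10,11,12,13,14,15): 1⊕1⊕0⊕1⊕1⊕1⊕0⊕0 = 1
Syndrome s8…s1 = 1010 → error at position 10.

1010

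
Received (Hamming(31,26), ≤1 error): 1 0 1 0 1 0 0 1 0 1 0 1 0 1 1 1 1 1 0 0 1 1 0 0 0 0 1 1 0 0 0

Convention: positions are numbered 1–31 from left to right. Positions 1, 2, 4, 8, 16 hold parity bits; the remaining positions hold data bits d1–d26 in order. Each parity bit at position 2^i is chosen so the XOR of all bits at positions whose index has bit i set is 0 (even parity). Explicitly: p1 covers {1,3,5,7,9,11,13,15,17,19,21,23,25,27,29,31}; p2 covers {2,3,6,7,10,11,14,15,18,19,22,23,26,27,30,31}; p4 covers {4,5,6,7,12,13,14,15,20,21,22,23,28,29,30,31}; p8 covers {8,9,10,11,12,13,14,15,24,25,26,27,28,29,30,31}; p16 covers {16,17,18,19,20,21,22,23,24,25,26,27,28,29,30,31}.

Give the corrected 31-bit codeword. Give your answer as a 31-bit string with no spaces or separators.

s1 (pos 1,3,5,7,9,11,13,15,17,19,21,23,25,27,29,31): 1⊕1⊕1⊕0⊕0⊕0⊕0⊕1⊕1⊕0⊕1⊕0⊕0⊕1⊕0⊕0 = 1
s2 (pos 2,3,6,7,10,11,14,15,18,19,22,23,26,27,30,31): 0⊕1⊕0⊕0⊕1⊕0⊕1⊕1⊕1⊕0⊕1⊕0⊕0⊕1⊕0⊕0 = 1
s4 (pos 4,5,6,7,12,13,14,15,20,21,22,23,28,29,30,31): 0⊕1⊕0⊕0⊕1⊕0⊕1⊕1⊕0⊕1⊕1⊕0⊕1⊕0⊕0⊕0 = 1
s8 (pos 8,9,10,11,12,13,14,15,24,25,26,27,28,29,30,31): 1⊕0⊕1⊕0⊕1⊕0⊕1⊕1⊕0⊕0⊕0⊕1⊕1⊕0⊕0⊕0 = 1
s16 (pos 16,17,18,19,20,21,22,23,24,25,26,27,28,29,30,31): 1⊕1⊕1⊕0⊕0⊕1⊕1⊕0⊕0⊕0⊕0⊕1⊕1⊕0⊕0⊕0 = 1
Syndrome s16…s1 = 11111 → error at position 31.
Flip position 31: 1010100101010111110011000011000 → 1010100101010111110011000011001

1010100101010111110011000011001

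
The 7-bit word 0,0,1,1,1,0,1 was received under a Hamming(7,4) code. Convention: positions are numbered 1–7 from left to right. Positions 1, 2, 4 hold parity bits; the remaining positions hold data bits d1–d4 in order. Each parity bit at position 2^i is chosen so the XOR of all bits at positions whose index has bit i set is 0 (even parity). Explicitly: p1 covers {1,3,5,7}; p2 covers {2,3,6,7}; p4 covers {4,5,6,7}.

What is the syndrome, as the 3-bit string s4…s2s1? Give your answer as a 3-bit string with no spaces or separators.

101

s1 (pos 1,3,5,7): 0⊕1⊕1⊕1 = 1
s2 (pos 2,3,6,7): 0⊕1⊕0⊕1 = 0
s4 (pos 4,5,6,7): 1⊕1⊕0⊕1 = 1
Syndrome s4…s1 = 101 → error at position 5.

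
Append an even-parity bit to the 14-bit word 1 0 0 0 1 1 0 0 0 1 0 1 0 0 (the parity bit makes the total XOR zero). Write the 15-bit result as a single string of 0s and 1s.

100011000101001

XOR of the 14 data bits: 1⊕0⊕0⊕0⊕1⊕1⊕0⊕0⊕0⊕1⊕0⊕1⊕0⊕0 = 1
Parity bit = 1 (so all 15 bits XOR to 0).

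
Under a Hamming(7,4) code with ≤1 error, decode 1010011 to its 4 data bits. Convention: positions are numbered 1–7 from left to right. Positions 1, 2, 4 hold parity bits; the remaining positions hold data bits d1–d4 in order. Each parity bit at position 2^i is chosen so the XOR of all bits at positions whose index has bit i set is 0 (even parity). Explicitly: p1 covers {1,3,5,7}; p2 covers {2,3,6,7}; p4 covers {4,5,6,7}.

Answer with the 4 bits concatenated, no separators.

0011

s1 (pos 1,3,5,7): 1⊕1⊕0⊕1 = 1
s2 (pos 2,3,6,7): 0⊕1⊕1⊕1 = 1
s4 (pos 4,5,6,7): 0⊕0⊕1⊕1 = 0
Syndrome s4…s1 = 011 → error at position 3.
Flip position 3: 1010011 → 1000011
Read data bits from positions 3,5,6,7: 0011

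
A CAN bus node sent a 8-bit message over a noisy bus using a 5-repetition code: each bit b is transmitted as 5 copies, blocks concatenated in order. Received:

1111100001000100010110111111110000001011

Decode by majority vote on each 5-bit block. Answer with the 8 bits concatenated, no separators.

Block 1 (11111): 5 ones → 1
Block 2 (00001): 1 one → 0
Block 3 (00010): 1 one → 0
Block 4 (00101): 2 ones → 0
Block 5 (10111): 4 ones → 1
Block 6 (11111): 5 ones → 1
Block 7 (00000): 0 ones → 0
Block 8 (01011): 3 ones → 1

10001101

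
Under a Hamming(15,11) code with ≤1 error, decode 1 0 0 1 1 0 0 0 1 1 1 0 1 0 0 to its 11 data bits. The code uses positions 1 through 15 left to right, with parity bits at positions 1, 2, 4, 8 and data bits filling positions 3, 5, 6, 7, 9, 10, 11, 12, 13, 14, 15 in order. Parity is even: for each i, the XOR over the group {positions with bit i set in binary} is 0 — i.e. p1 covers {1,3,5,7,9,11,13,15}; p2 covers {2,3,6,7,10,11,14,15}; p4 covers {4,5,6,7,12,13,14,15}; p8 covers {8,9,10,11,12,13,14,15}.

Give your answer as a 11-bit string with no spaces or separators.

s1 (pos 1,3,5,7,9,11,13,15): 1⊕0⊕1⊕0⊕1⊕1⊕1⊕0 = 1
s2 (pos 2,3,6,7,10,11,14,15): 0⊕0⊕0⊕0⊕1⊕1⊕0⊕0 = 0
s4 (pos 4,5,6,7,12,13,14,15): 1⊕1⊕0⊕0⊕0⊕1⊕0⊕0 = 1
s8 (pos 8,9,10,11,12,13,14,15): 0⊕1⊕1⊕1⊕0⊕1⊕0⊕0 = 0
Syndrome s8…s1 = 0101 → error at position 5.
Flip position 5: 100110001110100 → 100100001110100
Read data bits from positions 3,5,6,7,9,10,11,12,13,14,15: 00001110100

00001110100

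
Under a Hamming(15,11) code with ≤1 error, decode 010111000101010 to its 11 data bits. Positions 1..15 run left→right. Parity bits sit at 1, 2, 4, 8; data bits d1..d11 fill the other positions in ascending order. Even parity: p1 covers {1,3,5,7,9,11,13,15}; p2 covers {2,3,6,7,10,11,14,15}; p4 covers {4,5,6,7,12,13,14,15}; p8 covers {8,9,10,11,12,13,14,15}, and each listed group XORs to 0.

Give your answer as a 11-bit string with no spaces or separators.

01100101110

s1 (pos 1,3,5,7,9,11,13,15): 0⊕0⊕1⊕0⊕0⊕0⊕0⊕0 = 1
s2 (pos 2,3,6,7,10,11,14,15): 1⊕0⊕1⊕0⊕1⊕0⊕1⊕0 = 0
s4 (pos 4,5,6,7,12,13,14,15): 1⊕1⊕1⊕0⊕1⊕0⊕1⊕0 = 1
s8 (pos 8,9,10,11,12,13,14,15): 0⊕0⊕1⊕0⊕1⊕0⊕1⊕0 = 1
Syndrome s8…s1 = 1101 → error at position 13.
Flip position 13: 010111000101010 → 010111000101110
Read data bits from positions 3,5,6,7,9,10,11,12,13,14,15: 01100101110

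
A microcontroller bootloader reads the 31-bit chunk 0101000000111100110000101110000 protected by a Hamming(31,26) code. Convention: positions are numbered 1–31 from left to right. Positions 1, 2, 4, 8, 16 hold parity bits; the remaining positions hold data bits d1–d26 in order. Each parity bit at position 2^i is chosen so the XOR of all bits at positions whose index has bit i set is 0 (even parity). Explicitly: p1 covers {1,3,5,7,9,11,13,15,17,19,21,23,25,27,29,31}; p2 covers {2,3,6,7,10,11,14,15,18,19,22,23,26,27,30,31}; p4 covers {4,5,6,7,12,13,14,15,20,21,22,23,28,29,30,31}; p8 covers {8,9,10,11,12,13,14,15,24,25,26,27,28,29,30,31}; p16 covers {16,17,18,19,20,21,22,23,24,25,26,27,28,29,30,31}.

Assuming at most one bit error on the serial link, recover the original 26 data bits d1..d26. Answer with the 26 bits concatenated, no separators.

00000011100110000101110000

s1 (pos 1,3,5,7,9,11,13,15,17,19,21,23,25,27,29,31): 0⊕0⊕0⊕0⊕0⊕1⊕1⊕0⊕1⊕0⊕0⊕1⊕1⊕1⊕0⊕0 = 0
s2 (pos 2,3,6,7,10,11,14,15,18,19,22,23,26,27,30,31): 1⊕0⊕0⊕0⊕0⊕1⊕1⊕0⊕1⊕0⊕0⊕1⊕1⊕1⊕0⊕0 = 1
s4 (pos 4,5,6,7,12,13,14,15,20,21,22,23,28,29,30,31): 1⊕0⊕0⊕0⊕1⊕1⊕1⊕0⊕0⊕0⊕0⊕1⊕0⊕0⊕0⊕0 = 1
s8 (pos 8,9,10,11,12,13,14,15,24,25,26,27,28,29,30,31): 0⊕0⊕0⊕1⊕1⊕1⊕1⊕0⊕0⊕1⊕1⊕1⊕0⊕0⊕0⊕0 = 1
s16 (pos 16,17,18,19,20,21,22,23,24,25,26,27,28,29,30,31): 0⊕1⊕1⊕0⊕0⊕0⊕0⊕1⊕0⊕1⊕1⊕1⊕0⊕0⊕0⊕0 = 0
Syndrome s16…s1 = 01110 → error at position 14.
Flip position 14: 0101000000111100110000101110000 → 0101000000111000110000101110000
Read data bits from positions 3,5,6,7,9,10,11,12,13,14,15,17,18,19,20,21,22,23,24,25,26,27,28,29,30,31: 00000011100110000101110000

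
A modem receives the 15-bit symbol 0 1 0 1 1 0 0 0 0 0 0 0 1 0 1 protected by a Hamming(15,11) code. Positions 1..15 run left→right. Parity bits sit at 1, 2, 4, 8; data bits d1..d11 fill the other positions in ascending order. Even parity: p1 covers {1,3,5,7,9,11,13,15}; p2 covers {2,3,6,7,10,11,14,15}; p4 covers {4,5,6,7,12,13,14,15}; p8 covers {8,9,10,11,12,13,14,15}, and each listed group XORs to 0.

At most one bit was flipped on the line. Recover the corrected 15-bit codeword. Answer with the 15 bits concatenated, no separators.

s1 (pos 1,3,5,7,9,11,13,15): 0⊕0⊕1⊕0⊕0⊕0⊕1⊕1 = 1
s2 (pos 2,3,6,7,10,11,14,15): 1⊕0⊕0⊕0⊕0⊕0⊕0⊕1 = 0
s4 (pos 4,5,6,7,12,13,14,15): 1⊕1⊕0⊕0⊕0⊕1⊕0⊕1 = 0
s8 (pos 8,9,10,11,12,13,14,15): 0⊕0⊕0⊕0⊕0⊕1⊕0⊕1 = 0
Syndrome s8…s1 = 0001 → error at position 1.
Flip position 1: 010110000000101 → 110110000000101

110110000000101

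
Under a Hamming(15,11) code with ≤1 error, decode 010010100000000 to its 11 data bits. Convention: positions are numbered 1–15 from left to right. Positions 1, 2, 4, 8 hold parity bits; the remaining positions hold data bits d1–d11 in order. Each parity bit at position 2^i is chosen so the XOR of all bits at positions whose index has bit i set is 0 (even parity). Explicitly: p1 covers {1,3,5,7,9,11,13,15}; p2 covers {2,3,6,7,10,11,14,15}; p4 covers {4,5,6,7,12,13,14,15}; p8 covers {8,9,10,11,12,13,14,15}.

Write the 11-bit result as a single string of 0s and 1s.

01010000000

s1 (pos 1,3,5,7,9,11,13,15): 0⊕0⊕1⊕1⊕0⊕0⊕0⊕0 = 0
s2 (pos 2,3,6,7,10,11,14,15): 1⊕0⊕0⊕1⊕0⊕0⊕0⊕0 = 0
s4 (pos 4,5,6,7,12,13,14,15): 0⊕1⊕0⊕1⊕0⊕0⊕0⊕0 = 0
s8 (pos 8,9,10,11,12,13,14,15): 0⊕0⊕0⊕0⊕0⊕0⊕0⊕0 = 0
Syndrome s8…s1 = 0000 → no error.
Read data bits from positions 3,5,6,7,9,10,11,12,13,14,15: 01010000000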